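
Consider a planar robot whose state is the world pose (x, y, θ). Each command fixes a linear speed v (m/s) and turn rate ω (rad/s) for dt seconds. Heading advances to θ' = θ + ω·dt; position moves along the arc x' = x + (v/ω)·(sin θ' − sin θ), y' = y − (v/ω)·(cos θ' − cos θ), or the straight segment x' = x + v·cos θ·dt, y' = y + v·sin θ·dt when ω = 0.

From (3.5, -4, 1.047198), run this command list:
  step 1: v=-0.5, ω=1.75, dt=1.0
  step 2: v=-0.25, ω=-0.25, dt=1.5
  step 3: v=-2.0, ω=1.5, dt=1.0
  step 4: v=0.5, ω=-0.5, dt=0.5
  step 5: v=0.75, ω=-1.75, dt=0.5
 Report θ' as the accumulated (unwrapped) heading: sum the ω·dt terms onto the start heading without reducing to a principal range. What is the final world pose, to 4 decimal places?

step 1: θ'=2.7972 (R=-0.2857) → pose (3.6510, -4.4118, 2.7972)
step 2: θ'=2.4222 (R=1.0000) → pose (3.9723, -4.6009, 2.4222)
step 3: θ'=3.9222 (R=-1.3333) → pose (5.7891, -4.5452, 3.9222)
step 4: θ'=3.6722 (R=-1.0000) → pose (5.5915, -4.6973, 3.6722)
step 5: θ'=2.7972 (R=-0.4286) → pose (5.2299, -4.7310, 2.7972)

(5.2299, -4.7310, 2.7972)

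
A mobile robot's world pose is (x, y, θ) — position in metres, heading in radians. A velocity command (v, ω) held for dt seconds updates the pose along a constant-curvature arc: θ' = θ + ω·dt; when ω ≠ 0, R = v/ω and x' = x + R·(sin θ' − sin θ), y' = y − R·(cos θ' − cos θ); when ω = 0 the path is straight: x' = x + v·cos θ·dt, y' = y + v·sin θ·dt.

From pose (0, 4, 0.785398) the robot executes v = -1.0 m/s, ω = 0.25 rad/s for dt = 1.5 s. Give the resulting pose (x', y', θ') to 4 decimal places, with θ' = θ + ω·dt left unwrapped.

(-0.8394, 2.7675, 1.1604)

θ' = 0.7854 + 0.25·1.5 = 1.1604
R = v/ω = -1.0/0.25 = -4.0000
x' = 0 + -4.0000·(sin 1.1604 − sin 0.7854) = -0.8394
y' = 4 − -4.0000·(cos 1.1604 − cos 0.7854) = 2.7675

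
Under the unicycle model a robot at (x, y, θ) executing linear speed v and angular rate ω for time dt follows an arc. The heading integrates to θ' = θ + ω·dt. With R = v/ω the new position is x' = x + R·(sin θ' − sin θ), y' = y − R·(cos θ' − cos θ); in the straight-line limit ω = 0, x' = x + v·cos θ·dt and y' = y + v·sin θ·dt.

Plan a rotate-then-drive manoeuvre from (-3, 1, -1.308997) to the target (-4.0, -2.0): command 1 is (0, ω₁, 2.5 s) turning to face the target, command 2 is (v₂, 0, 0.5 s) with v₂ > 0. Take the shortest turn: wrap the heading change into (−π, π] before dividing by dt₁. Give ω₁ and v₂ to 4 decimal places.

ω₁ = -0.2334, v₂ = 6.3246

heading to target = atan2(-2−1, -4−-3) = -1.8925
Δθ = wrap(-1.8925 − -1.3090) = -0.5835; ω₁ = Δθ/dt₁ = -0.2334
distance = √((-4−-3)² + (-2−1)²) = 3.1623; v₂ = distance/dt₂ = 6.3246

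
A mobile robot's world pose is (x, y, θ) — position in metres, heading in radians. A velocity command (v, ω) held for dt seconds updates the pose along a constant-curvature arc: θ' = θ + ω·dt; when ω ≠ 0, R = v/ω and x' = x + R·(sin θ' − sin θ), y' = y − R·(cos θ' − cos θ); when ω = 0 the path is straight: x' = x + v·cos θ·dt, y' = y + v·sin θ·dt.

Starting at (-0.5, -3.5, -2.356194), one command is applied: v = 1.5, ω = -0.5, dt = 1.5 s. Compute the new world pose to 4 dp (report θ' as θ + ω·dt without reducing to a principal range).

θ' = -2.3562 + -0.5·1.5 = -3.1062
R = v/ω = 1.5/-0.5 = -3.0000
x' = -0.5 + -3.0000·(sin -3.1062 − sin -2.3562) = -2.5151
y' = -3.5 − -3.0000·(cos -3.1062 − cos -2.3562) = -4.3768

(-2.5151, -4.3768, -3.1062)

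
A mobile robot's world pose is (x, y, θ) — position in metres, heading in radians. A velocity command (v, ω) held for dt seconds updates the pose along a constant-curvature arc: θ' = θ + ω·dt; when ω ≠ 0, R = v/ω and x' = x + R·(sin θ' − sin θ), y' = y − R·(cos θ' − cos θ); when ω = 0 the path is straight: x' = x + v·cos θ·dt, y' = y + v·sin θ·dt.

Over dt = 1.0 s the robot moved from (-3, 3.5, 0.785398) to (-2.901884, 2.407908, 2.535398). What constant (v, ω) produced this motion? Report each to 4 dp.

v = -1.2500, ω = 1.7500

Δθ = 2.535398 − 0.785398 = 1.750000
ω = Δθ/dt = 1.750000/1.0 = 1.7500
R = −Δy/(cos θ' − cos θ) = -0.7143
v = R·ω = -0.7143·1.7500 = -1.2500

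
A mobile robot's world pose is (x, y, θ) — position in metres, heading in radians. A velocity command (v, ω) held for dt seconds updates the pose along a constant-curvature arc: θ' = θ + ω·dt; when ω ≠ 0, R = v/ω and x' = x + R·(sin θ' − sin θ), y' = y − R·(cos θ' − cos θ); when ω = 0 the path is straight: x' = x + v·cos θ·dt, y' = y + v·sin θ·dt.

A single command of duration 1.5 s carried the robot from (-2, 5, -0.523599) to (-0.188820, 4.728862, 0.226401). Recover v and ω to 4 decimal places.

v = 1.2500, ω = 0.5000

Δθ = 0.226401 − -0.523599 = 0.750000
ω = Δθ/dt = 0.750000/1.5 = 0.5000
R = Δx/(sin θ' − sin θ) = 2.5000
v = R·ω = 2.5000·0.5000 = 1.2500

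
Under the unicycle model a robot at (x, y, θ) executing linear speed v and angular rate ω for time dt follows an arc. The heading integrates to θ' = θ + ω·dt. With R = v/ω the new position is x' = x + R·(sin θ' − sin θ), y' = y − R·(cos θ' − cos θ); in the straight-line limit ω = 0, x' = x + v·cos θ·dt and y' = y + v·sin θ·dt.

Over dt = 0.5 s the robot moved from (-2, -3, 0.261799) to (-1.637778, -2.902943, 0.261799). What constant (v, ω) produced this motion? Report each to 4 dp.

v = 0.7500, ω = 0.0000

Δθ = 0.261799 − 0.261799 = 0.000000
ω = Δθ/dt = 0.000000/0.5 = 0.0000
ω = 0 → v = (Δx·cos θ + Δy·sin θ)/dt = 0.7500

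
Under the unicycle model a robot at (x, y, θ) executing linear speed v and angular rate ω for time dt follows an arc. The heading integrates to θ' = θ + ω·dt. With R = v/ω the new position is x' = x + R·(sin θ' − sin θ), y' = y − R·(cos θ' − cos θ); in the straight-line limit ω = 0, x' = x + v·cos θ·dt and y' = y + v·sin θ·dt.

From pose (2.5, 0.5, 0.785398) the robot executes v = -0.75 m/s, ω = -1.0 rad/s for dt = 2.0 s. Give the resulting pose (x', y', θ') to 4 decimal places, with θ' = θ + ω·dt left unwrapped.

(1.2667, 0.7688, -1.2146)

θ' = 0.7854 + -1.0·2.0 = -1.2146
R = v/ω = -0.75/-1.0 = 0.7500
x' = 2.5 + 0.7500·(sin -1.2146 − sin 0.7854) = 1.2667
y' = 0.5 − 0.7500·(cos -1.2146 − cos 0.7854) = 0.7688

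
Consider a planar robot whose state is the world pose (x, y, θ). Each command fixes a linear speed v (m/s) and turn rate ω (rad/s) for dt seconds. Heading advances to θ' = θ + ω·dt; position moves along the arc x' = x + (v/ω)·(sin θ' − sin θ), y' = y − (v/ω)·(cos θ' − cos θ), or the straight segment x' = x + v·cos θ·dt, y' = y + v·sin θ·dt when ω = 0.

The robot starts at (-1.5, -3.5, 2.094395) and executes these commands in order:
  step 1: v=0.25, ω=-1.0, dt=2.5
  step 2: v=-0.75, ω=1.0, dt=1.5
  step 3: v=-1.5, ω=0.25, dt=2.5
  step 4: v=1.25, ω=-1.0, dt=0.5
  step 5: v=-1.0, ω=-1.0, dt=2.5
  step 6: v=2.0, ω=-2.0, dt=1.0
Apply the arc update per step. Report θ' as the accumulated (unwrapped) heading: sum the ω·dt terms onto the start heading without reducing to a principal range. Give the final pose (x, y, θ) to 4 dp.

(-5.6805, -7.7334, -3.2806)

step 1: θ'=-0.4056 (R=-0.2500) → pose (-1.1848, -3.1453, -0.4056)
step 2: θ'=1.0944 (R=-0.7500) → pose (-2.1473, -3.4905, 1.0944)
step 3: θ'=1.7194 (R=-6.0000) → pose (-2.7492, -7.1303, 1.7194)
step 4: θ'=1.2194 (R=-1.2500) → pose (-2.6866, -6.5150, 1.2194)
step 5: θ'=-1.2806 (R=1.0000) → pose (-4.5837, -6.4569, -1.2806)
step 6: θ'=-3.2806 (R=-1.0000) → pose (-5.6805, -7.7334, -3.2806)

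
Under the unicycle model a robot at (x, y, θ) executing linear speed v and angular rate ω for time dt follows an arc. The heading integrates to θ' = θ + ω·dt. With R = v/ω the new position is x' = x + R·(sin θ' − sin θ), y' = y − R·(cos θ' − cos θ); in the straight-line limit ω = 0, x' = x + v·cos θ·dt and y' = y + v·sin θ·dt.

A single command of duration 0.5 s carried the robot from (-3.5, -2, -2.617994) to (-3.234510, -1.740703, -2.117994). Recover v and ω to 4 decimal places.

v = -0.7500, ω = 1.0000

Δθ = -2.117994 − -2.617994 = 0.500000
ω = Δθ/dt = 0.500000/0.5 = 1.0000
R = Δx/(sin θ' − sin θ) = -0.7500
v = R·ω = -0.7500·1.0000 = -0.7500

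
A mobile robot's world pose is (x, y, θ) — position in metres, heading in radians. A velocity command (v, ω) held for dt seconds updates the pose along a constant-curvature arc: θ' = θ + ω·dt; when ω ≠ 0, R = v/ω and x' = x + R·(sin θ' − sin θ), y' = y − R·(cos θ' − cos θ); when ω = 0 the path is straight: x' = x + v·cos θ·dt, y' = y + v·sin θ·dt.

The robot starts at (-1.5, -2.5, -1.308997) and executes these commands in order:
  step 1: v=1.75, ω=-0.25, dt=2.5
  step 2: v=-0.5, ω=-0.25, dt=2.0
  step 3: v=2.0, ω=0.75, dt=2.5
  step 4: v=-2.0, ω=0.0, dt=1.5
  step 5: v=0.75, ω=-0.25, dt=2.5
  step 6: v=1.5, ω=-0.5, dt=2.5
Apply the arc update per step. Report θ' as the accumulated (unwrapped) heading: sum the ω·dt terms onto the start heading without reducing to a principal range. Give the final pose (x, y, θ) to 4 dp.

step 1: θ'=-1.9340 (R=-7.0000) → pose (-1.7181, -6.7986, -1.9340)
step 2: θ'=-2.4340 (R=2.0000) → pose (-1.1486, -5.9893, -2.4340)
step 3: θ'=-0.5590 (R=2.6667) → pose (-0.8295, -10.2765, -0.5590)
step 4: θ'=-0.5590 (straight) → pose (-3.3729, -8.6855, -0.5590)
step 5: θ'=-1.1840 (R=-3.0000) → pose (-2.1855, -10.0972, -1.1840)
step 6: θ'=-2.4340 (R=-3.0000) → pose (-3.0138, -13.5087, -2.4340)

(-3.0138, -13.5087, -2.4340)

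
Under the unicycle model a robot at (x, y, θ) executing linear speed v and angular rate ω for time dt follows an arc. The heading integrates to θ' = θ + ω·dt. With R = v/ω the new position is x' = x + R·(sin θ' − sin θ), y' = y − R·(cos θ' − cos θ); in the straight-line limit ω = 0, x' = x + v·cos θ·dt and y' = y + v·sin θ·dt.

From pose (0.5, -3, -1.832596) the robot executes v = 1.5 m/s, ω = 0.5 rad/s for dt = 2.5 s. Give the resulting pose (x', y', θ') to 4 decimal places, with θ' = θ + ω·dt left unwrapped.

θ' = -1.8326 + 0.5·2.5 = -0.5826
R = v/ω = 1.5/0.5 = 3.0000
x' = 0.5 + 3.0000·(sin -0.5826 − sin -1.8326) = 1.7472
y' = -3 − 3.0000·(cos -0.5826 − cos -1.8326) = -6.2816

(1.7472, -6.2816, -0.5826)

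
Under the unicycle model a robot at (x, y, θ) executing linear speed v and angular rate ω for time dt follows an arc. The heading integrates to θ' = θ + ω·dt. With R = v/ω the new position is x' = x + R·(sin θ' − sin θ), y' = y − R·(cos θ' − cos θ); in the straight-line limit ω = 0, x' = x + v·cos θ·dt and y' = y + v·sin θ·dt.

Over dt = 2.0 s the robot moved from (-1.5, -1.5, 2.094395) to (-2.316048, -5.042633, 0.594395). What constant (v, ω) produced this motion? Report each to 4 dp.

v = -2.0000, ω = -0.7500

Δθ = 0.594395 − 2.094395 = -1.500000
ω = Δθ/dt = -1.500000/2.0 = -0.7500
R = −Δy/(cos θ' − cos θ) = 2.6667
v = R·ω = 2.6667·-0.7500 = -2.0000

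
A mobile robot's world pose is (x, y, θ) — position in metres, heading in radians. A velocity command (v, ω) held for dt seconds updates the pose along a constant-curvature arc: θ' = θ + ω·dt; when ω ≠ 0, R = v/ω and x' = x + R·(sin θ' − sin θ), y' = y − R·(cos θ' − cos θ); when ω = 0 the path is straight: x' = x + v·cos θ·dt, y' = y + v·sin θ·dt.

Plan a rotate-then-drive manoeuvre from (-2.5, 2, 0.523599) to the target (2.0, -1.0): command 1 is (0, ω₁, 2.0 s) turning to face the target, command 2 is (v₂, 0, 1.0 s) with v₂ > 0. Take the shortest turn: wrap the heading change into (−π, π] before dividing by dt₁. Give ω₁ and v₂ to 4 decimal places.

heading to target = atan2(-1−2, 2−-2.5) = -0.5880
Δθ = wrap(-0.5880 − 0.5236) = -1.1116; ω₁ = Δθ/dt₁ = -0.5558
distance = √((2−-2.5)² + (-1−2)²) = 5.4083; v₂ = distance/dt₂ = 5.4083

ω₁ = -0.5558, v₂ = 5.4083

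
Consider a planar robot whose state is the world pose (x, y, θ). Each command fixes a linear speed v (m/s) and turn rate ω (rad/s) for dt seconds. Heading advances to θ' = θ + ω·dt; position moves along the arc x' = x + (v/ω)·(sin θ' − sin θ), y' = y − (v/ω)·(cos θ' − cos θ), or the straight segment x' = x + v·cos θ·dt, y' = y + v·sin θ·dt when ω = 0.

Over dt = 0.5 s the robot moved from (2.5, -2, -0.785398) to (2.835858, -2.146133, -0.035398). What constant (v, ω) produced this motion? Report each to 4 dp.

v = 0.7500, ω = 1.5000

Δθ = -0.035398 − -0.785398 = 0.750000
ω = Δθ/dt = 0.750000/0.5 = 1.5000
R = Δx/(sin θ' − sin θ) = 0.5000
v = R·ω = 0.5000·1.5000 = 0.7500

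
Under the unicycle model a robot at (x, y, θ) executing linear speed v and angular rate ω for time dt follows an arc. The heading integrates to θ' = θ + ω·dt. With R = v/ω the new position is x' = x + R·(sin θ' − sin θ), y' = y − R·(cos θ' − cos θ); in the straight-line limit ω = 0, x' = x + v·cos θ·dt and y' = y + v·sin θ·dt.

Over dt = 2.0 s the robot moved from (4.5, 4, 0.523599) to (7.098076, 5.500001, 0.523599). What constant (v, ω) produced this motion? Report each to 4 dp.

Δθ = 0.523599 − 0.523599 = 0.000000
ω = Δθ/dt = 0.000000/2.0 = 0.0000
ω = 0 → v = (Δx·cos θ + Δy·sin θ)/dt = 1.5000

v = 1.5000, ω = 0.0000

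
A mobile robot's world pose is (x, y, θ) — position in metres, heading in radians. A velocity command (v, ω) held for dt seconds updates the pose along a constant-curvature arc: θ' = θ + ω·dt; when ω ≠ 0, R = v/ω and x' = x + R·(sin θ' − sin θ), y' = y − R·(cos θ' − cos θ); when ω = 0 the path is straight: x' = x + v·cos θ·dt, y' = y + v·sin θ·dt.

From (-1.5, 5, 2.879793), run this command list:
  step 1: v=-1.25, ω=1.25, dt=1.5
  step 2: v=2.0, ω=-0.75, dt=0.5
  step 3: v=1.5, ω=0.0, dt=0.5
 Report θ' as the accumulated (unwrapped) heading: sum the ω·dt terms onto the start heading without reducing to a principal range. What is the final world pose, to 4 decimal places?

(-0.6307, 4.3157, 4.3798)

step 1: θ'=4.7548 (R=-1.0000) → pose (-0.2421, 6.0083, 4.7548)
step 2: θ'=4.3798 (R=-2.6667) → pose (-0.3858, 5.0246, 4.3798)
step 3: θ'=4.3798 (straight) → pose (-0.6307, 4.3157, 4.3798)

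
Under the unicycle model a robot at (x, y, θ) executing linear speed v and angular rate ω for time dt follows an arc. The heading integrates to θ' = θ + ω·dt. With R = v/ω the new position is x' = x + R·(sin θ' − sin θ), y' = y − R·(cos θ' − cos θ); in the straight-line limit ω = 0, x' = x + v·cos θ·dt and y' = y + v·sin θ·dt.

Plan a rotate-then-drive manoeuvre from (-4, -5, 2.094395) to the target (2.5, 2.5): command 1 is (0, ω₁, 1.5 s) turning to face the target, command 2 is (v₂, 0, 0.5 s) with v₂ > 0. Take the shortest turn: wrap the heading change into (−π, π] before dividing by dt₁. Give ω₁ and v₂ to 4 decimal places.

heading to target = atan2(2.5−-5, 2.5−-4) = 0.8567
Δθ = wrap(0.8567 − 2.0944) = -1.2377; ω₁ = Δθ/dt₁ = -0.8251
distance = √((2.5−-4)² + (2.5−-5)²) = 9.9247; v₂ = distance/dt₂ = 19.8494

ω₁ = -0.8251, v₂ = 19.8494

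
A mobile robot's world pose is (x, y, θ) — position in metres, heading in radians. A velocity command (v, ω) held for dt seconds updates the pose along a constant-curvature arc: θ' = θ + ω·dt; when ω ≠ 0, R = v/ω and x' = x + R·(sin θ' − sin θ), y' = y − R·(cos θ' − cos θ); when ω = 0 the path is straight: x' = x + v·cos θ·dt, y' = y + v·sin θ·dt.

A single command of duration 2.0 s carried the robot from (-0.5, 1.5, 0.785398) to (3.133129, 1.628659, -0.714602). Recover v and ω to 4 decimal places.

v = 2.0000, ω = -0.7500

Δθ = -0.714602 − 0.785398 = -1.500000
ω = Δθ/dt = -1.500000/2.0 = -0.7500
R = Δx/(sin θ' − sin θ) = -2.6667
v = R·ω = -2.6667·-0.7500 = 2.0000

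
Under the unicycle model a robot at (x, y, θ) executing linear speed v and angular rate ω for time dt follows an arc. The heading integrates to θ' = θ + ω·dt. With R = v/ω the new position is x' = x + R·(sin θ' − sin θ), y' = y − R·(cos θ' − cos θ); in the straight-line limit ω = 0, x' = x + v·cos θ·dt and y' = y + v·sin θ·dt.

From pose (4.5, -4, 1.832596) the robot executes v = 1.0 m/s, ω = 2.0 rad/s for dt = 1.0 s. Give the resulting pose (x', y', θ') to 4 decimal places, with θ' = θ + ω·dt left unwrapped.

θ' = 1.8326 + 2.0·1.0 = 3.8326
R = v/ω = 1.0/2.0 = 0.5000
x' = 4.5 + 0.5000·(sin 3.8326 − sin 1.8326) = 3.6984
y' = -4 − 0.5000·(cos 3.8326 − cos 1.8326) = -3.7441

(3.6984, -3.7441, 3.8326)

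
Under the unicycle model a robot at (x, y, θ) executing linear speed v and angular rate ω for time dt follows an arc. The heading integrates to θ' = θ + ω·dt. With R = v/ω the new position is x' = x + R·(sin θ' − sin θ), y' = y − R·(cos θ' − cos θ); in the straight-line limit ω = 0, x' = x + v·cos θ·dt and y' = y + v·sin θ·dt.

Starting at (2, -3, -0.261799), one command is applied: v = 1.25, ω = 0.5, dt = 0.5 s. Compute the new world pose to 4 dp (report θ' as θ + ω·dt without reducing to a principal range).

(2.6175, -3.0850, -0.0118)

θ' = -0.2618 + 0.5·0.5 = -0.0118
R = v/ω = 1.25/0.5 = 2.5000
x' = 2 + 2.5000·(sin -0.0118 − sin -0.2618) = 2.6175
y' = -3 − 2.5000·(cos -0.0118 − cos -0.2618) = -3.0850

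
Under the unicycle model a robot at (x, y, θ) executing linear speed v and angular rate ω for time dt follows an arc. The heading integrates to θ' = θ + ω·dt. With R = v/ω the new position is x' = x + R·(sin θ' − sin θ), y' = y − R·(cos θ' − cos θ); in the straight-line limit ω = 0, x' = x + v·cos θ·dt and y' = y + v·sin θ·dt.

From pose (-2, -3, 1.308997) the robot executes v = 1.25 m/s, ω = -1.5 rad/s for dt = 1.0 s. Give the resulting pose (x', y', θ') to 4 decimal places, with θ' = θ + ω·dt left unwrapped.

θ' = 1.3090 + -1.5·1.0 = -0.1910
R = v/ω = 1.25/-1.5 = -0.8333
x' = -2 + -0.8333·(sin -0.1910 − sin 1.3090) = -1.0369
y' = -3 − -0.8333·(cos -0.1910 − cos 1.3090) = -2.3975

(-1.0369, -2.3975, -0.1910)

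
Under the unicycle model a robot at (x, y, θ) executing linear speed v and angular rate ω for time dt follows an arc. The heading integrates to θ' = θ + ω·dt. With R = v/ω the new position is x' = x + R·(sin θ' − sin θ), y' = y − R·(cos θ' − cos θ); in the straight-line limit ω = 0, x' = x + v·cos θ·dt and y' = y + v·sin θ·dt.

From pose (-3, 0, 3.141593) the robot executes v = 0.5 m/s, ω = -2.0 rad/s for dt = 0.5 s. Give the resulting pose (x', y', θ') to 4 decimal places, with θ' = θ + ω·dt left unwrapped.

(-3.2104, 0.1149, 2.1416)

θ' = 3.1416 + -2.0·0.5 = 2.1416
R = v/ω = 0.5/-2.0 = -0.2500
x' = -3 + -0.2500·(sin 2.1416 − sin 3.1416) = -3.2104
y' = 0 − -0.2500·(cos 2.1416 − cos 3.1416) = 0.1149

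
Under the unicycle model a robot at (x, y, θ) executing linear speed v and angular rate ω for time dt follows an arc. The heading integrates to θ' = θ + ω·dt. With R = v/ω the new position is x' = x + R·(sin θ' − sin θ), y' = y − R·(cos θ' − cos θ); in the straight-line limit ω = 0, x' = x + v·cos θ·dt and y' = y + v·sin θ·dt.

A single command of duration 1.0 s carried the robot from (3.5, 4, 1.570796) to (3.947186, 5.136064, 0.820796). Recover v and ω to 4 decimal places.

v = 1.2500, ω = -0.7500

Δθ = 0.820796 − 1.570796 = -0.750000
ω = Δθ/dt = -0.750000/1.0 = -0.7500
R = −Δy/(cos θ' − cos θ) = -1.6667
v = R·ω = -1.6667·-0.7500 = 1.2500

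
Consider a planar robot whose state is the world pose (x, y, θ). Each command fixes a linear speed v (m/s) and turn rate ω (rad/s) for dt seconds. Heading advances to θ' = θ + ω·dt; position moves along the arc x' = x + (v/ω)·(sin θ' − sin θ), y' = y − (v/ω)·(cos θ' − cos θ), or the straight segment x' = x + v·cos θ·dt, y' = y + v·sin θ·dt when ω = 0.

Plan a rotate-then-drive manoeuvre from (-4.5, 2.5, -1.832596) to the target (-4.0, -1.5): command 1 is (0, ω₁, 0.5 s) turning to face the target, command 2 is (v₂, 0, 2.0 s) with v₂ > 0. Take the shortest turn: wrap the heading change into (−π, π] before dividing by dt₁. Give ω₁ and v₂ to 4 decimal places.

ω₁ = 0.7723, v₂ = 2.0156

heading to target = atan2(-1.5−2.5, -4−-4.5) = -1.4464
Δθ = wrap(-1.4464 − -1.8326) = 0.3862; ω₁ = Δθ/dt₁ = 0.7723
distance = √((-4−-4.5)² + (-1.5−2.5)²) = 4.0311; v₂ = distance/dt₂ = 2.0156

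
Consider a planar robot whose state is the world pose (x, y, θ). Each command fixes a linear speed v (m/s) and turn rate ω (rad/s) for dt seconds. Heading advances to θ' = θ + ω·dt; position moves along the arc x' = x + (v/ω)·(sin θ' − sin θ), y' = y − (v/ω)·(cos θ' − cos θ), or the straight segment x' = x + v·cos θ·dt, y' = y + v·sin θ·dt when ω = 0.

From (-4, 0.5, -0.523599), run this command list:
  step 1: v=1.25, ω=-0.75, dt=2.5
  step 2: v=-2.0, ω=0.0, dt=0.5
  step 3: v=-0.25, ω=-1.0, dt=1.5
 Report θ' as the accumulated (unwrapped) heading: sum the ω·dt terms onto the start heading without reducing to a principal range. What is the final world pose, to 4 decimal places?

(-2.6286, -1.4967, -3.8986)

step 1: θ'=-2.3986 (R=-1.6667) → pose (-3.7058, -2.1708, -2.3986)
step 2: θ'=-2.3986 (straight) → pose (-2.9694, -1.4943, -2.3986)
step 3: θ'=-3.8986 (R=0.2500) → pose (-2.6286, -1.4967, -3.8986)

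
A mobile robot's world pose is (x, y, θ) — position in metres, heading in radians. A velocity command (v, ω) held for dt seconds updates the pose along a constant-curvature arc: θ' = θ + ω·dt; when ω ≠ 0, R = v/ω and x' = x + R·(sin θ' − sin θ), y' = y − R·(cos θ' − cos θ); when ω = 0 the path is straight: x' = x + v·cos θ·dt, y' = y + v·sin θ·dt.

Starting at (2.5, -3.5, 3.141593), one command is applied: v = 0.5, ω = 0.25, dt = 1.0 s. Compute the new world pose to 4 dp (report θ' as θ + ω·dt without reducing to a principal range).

(2.0052, -3.5622, 3.3916)

θ' = 3.1416 + 0.25·1.0 = 3.3916
R = v/ω = 0.5/0.25 = 2.0000
x' = 2.5 + 2.0000·(sin 3.3916 − sin 3.1416) = 2.0052
y' = -3.5 − 2.0000·(cos 3.3916 − cos 3.1416) = -3.5622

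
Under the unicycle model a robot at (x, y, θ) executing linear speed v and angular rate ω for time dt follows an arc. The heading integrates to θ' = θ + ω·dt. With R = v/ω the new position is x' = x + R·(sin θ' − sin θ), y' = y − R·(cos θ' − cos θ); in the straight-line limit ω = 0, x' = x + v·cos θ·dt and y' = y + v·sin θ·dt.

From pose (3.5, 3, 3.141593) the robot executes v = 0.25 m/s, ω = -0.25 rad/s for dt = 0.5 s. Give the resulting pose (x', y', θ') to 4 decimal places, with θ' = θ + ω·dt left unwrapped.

θ' = 3.1416 + -0.25·0.5 = 3.0166
R = v/ω = 0.25/-0.25 = -1.0000
x' = 3.5 + -1.0000·(sin 3.0166 − sin 3.1416) = 3.3753
y' = 3 − -1.0000·(cos 3.0166 − cos 3.1416) = 3.0078

(3.3753, 3.0078, 3.0166)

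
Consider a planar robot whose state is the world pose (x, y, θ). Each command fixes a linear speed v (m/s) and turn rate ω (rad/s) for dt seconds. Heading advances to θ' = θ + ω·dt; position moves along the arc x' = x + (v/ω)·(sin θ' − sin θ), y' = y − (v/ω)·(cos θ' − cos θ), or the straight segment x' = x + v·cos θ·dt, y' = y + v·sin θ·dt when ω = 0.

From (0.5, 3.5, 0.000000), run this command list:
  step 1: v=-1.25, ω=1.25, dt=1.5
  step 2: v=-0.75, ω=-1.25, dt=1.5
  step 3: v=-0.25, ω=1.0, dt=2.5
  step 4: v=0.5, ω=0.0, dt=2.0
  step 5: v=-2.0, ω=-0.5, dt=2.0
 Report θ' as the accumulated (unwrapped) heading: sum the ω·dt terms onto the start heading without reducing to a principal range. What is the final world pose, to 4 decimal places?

step 1: θ'=1.8750 (R=-1.0000) → pose (-0.4541, 2.2005, 1.8750)
step 2: θ'=0.0000 (R=0.6000) → pose (-1.0265, 1.4207, 0.0000)
step 3: θ'=2.5000 (R=-0.2500) → pose (-1.1762, 0.9705, 2.5000)
step 4: θ'=2.5000 (straight) → pose (-1.9773, 1.5689, 2.5000)
step 5: θ'=1.5000 (R=4.0000) → pose (-0.3812, -1.9186, 1.5000)

(-0.3812, -1.9186, 1.5000)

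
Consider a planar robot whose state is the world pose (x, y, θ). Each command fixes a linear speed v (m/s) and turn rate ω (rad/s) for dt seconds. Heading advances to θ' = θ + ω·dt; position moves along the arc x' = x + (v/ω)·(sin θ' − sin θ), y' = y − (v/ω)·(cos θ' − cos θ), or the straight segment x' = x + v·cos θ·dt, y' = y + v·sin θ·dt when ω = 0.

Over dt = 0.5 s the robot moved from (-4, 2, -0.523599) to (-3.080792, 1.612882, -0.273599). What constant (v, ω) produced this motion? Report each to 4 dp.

v = 2.0000, ω = 0.5000

Δθ = -0.273599 − -0.523599 = 0.250000
ω = Δθ/dt = 0.250000/0.5 = 0.5000
R = Δx/(sin θ' − sin θ) = 4.0000
v = R·ω = 4.0000·0.5000 = 2.0000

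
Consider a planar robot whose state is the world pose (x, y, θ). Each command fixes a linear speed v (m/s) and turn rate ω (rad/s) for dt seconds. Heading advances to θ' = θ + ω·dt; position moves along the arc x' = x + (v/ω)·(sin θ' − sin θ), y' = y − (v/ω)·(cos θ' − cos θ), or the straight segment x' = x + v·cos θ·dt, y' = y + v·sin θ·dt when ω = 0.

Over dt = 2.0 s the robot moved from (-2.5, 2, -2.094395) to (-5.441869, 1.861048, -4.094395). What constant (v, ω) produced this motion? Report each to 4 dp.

v = 1.7500, ω = -1.0000

Δθ = -4.094395 − -2.094395 = -2.000000
ω = Δθ/dt = -2.000000/2.0 = -1.0000
R = Δx/(sin θ' − sin θ) = -1.7500
v = R·ω = -1.7500·-1.0000 = 1.7500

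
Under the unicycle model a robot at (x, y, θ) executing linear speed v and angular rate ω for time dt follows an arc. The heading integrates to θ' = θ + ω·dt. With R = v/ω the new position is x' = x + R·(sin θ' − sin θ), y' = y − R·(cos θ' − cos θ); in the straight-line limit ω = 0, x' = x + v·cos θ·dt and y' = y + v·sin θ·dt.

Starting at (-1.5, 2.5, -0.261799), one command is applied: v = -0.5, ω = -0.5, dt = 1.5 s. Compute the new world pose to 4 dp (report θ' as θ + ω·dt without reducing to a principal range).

(-2.0890, 2.9356, -1.0118)

θ' = -0.2618 + -0.5·1.5 = -1.0118
R = v/ω = -0.5/-0.5 = 1.0000
x' = -1.5 + 1.0000·(sin -1.0118 − sin -0.2618) = -2.0890
y' = 2.5 − 1.0000·(cos -1.0118 − cos -0.2618) = 2.9356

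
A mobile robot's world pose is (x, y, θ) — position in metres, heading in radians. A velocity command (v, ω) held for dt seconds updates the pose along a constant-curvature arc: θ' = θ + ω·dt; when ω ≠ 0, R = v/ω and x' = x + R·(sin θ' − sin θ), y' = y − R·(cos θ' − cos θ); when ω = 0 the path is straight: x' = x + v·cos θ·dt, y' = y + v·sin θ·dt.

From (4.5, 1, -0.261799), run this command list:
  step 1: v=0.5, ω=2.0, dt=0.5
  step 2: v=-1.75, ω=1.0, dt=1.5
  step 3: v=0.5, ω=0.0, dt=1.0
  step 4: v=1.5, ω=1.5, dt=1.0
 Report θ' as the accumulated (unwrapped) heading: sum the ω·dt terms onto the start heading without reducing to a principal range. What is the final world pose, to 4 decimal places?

step 1: θ'=0.7382 (R=0.2500) → pose (4.7329, 1.0566, 0.7382)
step 2: θ'=2.2382 (R=-1.7500) → pose (4.5361, -1.3210, 2.2382)
step 3: θ'=2.2382 (straight) → pose (4.2266, -0.9283, 2.2382)
step 4: θ'=3.7382 (R=1.0000) → pose (2.8794, -0.7200, 3.7382)

(2.8794, -0.7200, 3.7382)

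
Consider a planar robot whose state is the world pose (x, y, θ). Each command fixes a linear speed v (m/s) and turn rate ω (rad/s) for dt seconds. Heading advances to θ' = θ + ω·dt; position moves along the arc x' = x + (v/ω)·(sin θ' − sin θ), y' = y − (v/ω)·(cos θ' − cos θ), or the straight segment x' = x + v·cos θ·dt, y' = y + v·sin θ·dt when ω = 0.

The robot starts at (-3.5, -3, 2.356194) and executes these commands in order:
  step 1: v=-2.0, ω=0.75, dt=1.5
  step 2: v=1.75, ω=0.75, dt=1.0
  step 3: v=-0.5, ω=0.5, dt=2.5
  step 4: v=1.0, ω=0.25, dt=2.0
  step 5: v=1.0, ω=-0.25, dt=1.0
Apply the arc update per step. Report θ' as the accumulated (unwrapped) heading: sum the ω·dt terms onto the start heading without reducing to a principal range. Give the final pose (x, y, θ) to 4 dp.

step 1: θ'=3.4812 (R=-2.6667) → pose (-0.7261, -3.6287, 3.4812)
step 2: θ'=4.2312 (R=2.3333) → pose (-2.0172, -4.7489, 4.2312)
step 3: θ'=5.4812 (R=-1.0000) → pose (-2.1849, -3.5907, 5.4812)
step 4: θ'=5.9812 (R=4.0000) → pose (-0.4996, -4.6286, 5.9812)
step 5: θ'=5.7312 (R=-4.0000) → pose (0.4082, -5.0417, 5.7312)

(0.4082, -5.0417, 5.7312)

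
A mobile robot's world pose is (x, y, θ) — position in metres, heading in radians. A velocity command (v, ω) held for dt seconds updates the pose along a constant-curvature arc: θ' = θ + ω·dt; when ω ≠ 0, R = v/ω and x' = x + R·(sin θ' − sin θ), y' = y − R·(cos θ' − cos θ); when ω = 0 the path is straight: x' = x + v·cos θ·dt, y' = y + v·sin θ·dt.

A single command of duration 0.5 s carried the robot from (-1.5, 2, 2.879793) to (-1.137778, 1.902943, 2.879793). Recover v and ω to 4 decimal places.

Δθ = 2.879793 − 2.879793 = 0.000000
ω = Δθ/dt = 0.000000/0.5 = 0.0000
ω = 0 → v = (Δx·cos θ + Δy·sin θ)/dt = -0.7500

v = -0.7500, ω = 0.0000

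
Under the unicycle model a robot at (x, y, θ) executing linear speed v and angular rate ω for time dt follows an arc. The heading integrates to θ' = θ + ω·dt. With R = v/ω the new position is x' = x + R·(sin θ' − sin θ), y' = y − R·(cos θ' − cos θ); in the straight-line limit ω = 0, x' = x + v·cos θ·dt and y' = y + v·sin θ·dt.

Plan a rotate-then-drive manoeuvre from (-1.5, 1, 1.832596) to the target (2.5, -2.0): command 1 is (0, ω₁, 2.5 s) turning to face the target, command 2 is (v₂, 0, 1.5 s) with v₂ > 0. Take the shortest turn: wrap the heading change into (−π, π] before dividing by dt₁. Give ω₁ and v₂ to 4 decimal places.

heading to target = atan2(-2−1, 2.5−-1.5) = -0.6435
Δθ = wrap(-0.6435 − 1.8326) = -2.4761; ω₁ = Δθ/dt₁ = -0.9904
distance = √((2.5−-1.5)² + (-2−1)²) = 5.0000; v₂ = distance/dt₂ = 3.3333

ω₁ = -0.9904, v₂ = 3.3333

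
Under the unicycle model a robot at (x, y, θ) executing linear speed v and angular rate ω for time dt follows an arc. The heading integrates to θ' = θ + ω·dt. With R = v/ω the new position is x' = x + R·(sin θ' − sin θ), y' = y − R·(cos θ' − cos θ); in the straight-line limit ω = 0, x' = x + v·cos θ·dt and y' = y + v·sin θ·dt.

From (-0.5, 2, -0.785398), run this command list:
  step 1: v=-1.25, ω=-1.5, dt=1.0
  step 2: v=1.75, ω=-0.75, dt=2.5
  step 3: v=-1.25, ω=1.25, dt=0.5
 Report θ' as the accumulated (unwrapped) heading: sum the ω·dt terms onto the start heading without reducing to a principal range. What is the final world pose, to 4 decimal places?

step 1: θ'=-2.2854 (R=0.8333) → pose (-0.5402, 3.1354, -2.2854)
step 2: θ'=-4.1604 (R=-2.3333) → pose (-4.2895, 3.4409, -4.1604)
step 3: θ'=-3.5354 (R=-1.0000) → pose (-3.8217, 3.0418, -3.5354)

(-3.8217, 3.0418, -3.5354)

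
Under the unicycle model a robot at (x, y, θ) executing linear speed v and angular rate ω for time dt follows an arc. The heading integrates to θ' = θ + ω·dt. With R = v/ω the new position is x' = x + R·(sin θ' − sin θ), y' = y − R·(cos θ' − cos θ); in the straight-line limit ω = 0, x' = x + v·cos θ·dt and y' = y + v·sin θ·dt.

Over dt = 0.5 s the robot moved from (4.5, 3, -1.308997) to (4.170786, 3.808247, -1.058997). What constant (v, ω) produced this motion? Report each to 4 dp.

v = -1.7500, ω = 0.5000

Δθ = -1.058997 − -1.308997 = 0.250000
ω = Δθ/dt = 0.250000/0.5 = 0.5000
R = −Δy/(cos θ' − cos θ) = -3.5000
v = R·ω = -3.5000·0.5000 = -1.7500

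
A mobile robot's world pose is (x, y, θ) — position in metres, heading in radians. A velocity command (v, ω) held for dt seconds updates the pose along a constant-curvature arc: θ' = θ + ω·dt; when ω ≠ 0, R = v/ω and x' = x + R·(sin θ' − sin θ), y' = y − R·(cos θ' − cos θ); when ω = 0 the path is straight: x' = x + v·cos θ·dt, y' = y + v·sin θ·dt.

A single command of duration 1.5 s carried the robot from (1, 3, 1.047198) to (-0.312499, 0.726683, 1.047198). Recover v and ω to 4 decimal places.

Δθ = 1.047198 − 1.047198 = 0.000000
ω = Δθ/dt = 0.000000/1.5 = 0.0000
ω = 0 → v = (Δx·cos θ + Δy·sin θ)/dt = -1.7500

v = -1.7500, ω = 0.0000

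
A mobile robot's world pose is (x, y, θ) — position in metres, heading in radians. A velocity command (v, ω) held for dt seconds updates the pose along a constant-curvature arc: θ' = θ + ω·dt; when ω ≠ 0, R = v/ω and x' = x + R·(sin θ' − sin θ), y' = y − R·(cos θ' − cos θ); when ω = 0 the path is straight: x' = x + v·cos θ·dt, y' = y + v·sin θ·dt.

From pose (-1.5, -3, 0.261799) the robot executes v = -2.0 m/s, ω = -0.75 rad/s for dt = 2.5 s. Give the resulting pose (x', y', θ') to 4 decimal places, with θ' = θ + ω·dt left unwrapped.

θ' = 0.2618 + -0.75·2.5 = -1.6132
R = v/ω = -2.0/-0.75 = 2.6667
x' = -1.5 + 2.6667·(sin -1.6132 − sin 0.2618) = -4.8545
y' = -3 − 2.6667·(cos -1.6132 − cos 0.2618) = -0.3112

(-4.8545, -0.3112, -1.6132)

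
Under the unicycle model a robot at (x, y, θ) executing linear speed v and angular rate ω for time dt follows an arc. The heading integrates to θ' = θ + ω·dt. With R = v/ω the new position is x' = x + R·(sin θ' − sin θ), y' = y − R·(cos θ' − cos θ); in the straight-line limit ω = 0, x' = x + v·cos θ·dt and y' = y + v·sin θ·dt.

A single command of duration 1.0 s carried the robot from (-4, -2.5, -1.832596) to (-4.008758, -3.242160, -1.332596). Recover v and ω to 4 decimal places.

v = 0.7500, ω = 0.5000

Δθ = -1.332596 − -1.832596 = 0.500000
ω = Δθ/dt = 0.500000/1.0 = 0.5000
R = −Δy/(cos θ' − cos θ) = 1.5000
v = R·ω = 1.5000·0.5000 = 0.7500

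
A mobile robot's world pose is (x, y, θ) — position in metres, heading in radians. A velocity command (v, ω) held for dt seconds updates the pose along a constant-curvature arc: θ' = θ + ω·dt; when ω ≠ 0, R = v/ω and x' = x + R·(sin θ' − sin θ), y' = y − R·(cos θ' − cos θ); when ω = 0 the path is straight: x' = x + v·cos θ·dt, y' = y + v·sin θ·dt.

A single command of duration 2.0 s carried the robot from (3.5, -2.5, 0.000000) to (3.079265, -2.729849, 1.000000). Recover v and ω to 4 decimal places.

Δθ = 1.000000 − 0.000000 = 1.000000
ω = Δθ/dt = 1.000000/2.0 = 0.5000
R = Δx/(sin θ' − sin θ) = -0.5000
v = R·ω = -0.5000·0.5000 = -0.2500

v = -0.2500, ω = 0.5000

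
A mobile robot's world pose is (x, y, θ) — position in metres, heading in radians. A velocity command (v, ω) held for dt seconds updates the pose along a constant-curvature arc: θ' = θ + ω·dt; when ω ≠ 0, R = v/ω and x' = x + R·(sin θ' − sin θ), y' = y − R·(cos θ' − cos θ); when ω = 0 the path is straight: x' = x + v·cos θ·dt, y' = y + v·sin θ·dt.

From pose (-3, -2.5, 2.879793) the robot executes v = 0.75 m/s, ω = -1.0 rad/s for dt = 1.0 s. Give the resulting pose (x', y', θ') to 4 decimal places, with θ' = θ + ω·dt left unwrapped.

θ' = 2.8798 + -1.0·1.0 = 1.8798
R = v/ω = 0.75/-1.0 = -0.7500
x' = -3 + -0.7500·(sin 1.8798 − sin 2.8798) = -3.5204
y' = -2.5 − -0.7500·(cos 1.8798 − cos 2.8798) = -2.0036

(-3.5204, -2.0036, 1.8798)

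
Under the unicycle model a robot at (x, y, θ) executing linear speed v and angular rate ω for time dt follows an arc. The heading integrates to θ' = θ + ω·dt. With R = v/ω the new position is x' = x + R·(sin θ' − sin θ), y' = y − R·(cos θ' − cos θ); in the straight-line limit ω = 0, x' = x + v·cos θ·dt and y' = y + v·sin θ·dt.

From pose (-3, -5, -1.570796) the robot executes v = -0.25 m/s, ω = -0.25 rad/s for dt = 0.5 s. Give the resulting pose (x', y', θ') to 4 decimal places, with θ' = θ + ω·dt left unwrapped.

(-2.9922, -4.8753, -1.6958)

θ' = -1.5708 + -0.25·0.5 = -1.6958
R = v/ω = -0.25/-0.25 = 1.0000
x' = -3 + 1.0000·(sin -1.6958 − sin -1.5708) = -2.9922
y' = -5 − 1.0000·(cos -1.6958 − cos -1.5708) = -4.8753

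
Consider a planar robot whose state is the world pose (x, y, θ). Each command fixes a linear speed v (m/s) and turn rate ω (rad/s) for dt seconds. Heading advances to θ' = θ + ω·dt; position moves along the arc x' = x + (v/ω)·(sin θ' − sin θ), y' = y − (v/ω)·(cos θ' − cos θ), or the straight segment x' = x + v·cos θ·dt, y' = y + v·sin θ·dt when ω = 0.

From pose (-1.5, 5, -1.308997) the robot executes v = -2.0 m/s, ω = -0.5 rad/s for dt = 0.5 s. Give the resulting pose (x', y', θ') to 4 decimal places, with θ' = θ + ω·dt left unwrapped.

(-1.6360, 5.9881, -1.5590)

θ' = -1.3090 + -0.5·0.5 = -1.5590
R = v/ω = -2.0/-0.5 = 4.0000
x' = -1.5 + 4.0000·(sin -1.5590 − sin -1.3090) = -1.6360
y' = 5 − 4.0000·(cos -1.5590 − cos -1.3090) = 5.9881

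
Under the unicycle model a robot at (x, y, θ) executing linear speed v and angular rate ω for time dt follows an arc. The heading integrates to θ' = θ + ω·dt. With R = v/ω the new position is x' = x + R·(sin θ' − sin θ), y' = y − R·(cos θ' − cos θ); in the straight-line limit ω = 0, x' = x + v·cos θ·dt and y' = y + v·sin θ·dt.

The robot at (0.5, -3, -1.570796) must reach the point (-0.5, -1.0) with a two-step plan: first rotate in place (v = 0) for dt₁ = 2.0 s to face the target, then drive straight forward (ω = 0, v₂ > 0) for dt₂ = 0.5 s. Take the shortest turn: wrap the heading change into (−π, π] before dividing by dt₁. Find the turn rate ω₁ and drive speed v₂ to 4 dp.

heading to target = atan2(-1−-3, -0.5−0.5) = 2.0344
Δθ = wrap(2.0344 − -1.5708) = -2.6779; ω₁ = Δθ/dt₁ = -1.3390
distance = √((-0.5−0.5)² + (-1−-3)²) = 2.2361; v₂ = distance/dt₂ = 4.4721

ω₁ = -1.3390, v₂ = 4.4721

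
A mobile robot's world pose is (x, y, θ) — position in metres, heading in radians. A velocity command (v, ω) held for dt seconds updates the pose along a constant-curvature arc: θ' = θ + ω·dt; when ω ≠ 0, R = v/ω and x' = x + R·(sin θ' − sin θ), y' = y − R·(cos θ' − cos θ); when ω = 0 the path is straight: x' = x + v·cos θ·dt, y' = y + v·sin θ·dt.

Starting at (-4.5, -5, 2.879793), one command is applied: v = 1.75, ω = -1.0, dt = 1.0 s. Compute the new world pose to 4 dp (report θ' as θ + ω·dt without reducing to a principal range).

θ' = 2.8798 + -1.0·1.0 = 1.8798
R = v/ω = 1.75/-1.0 = -1.7500
x' = -4.5 + -1.7500·(sin 1.8798 − sin 2.8798) = -5.7142
y' = -5 − -1.7500·(cos 1.8798 − cos 2.8798) = -3.8418

(-5.7142, -3.8418, 1.8798)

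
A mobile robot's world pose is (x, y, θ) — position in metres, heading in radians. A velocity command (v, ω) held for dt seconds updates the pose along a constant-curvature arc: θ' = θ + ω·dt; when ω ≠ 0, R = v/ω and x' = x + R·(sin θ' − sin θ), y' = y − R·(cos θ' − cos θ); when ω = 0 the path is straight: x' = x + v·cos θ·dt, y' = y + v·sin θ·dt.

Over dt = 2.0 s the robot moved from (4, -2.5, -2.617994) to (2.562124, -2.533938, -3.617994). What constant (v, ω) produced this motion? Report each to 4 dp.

Δθ = -3.617994 − -2.617994 = -1.000000
ω = Δθ/dt = -1.000000/2.0 = -0.5000
R = Δx/(sin θ' − sin θ) = -1.5000
v = R·ω = -1.5000·-0.5000 = 0.7500

v = 0.7500, ω = -0.5000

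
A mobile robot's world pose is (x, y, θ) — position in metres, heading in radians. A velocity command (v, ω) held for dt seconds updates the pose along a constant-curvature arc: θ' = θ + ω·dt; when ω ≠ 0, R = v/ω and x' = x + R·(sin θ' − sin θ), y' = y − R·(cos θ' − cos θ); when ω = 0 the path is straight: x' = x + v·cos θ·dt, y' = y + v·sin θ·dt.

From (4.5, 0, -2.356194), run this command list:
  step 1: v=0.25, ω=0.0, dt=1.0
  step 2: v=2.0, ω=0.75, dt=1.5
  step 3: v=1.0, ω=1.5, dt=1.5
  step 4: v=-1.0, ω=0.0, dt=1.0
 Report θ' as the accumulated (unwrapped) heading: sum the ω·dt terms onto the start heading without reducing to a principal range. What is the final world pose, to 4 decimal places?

(4.3663, -3.9297, 1.0188)

step 1: θ'=-2.3562 (straight) → pose (4.3232, -0.1768, -2.3562)
step 2: θ'=-1.2312 (R=2.6667) → pose (3.6945, -2.9507, -1.2312)
step 3: θ'=1.0188 (R=0.6667) → pose (4.8907, -3.0782, 1.0188)
step 4: θ'=1.0188 (straight) → pose (4.3663, -3.9297, 1.0188)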